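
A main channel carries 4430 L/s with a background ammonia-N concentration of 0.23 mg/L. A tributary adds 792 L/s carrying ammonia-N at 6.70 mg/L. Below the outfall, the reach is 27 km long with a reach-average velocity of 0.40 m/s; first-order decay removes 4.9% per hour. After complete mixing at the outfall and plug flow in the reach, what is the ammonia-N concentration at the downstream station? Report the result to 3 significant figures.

0.472 mg/L

After mixing, C = (4430·0.2300 + 792.0·6.700) / 5222 = 6325/5222 = 1.211 mg/L.
Travel time t = 27·1000 / 0.40 = 67500 s = 18.75 h.
4.9%/h lost → k = −ln(1 − 0.049) = 0.05024 h⁻¹.
Applying C = C₀e^(−kt): 1.211 × 0.3898 = 0.4722 mg/L.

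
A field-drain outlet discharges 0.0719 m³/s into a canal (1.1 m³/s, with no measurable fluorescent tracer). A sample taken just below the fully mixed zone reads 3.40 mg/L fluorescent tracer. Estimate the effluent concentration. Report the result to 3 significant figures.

Mass balance: 1.100·0 + 0.07190·Cₑ = 1.172·3.400
→ Cₑ = (1.172·3.400 − 1.100·0) / 0.07190 = 55.42 mg/L.

55.4 mg/L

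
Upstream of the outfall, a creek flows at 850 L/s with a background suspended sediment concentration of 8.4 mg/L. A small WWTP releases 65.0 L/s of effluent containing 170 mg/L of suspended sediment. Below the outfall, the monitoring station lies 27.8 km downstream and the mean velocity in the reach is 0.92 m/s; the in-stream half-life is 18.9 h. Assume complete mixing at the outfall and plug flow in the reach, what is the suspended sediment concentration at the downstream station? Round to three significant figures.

Mass balance: C = (850.0·8.400 + 65.00·170.0) / 915.0 = 18190/915.0 = 19.88 mg/L.
Travel time t = 27.8·1000 / 0.92 = 30220 s = 8.394 h.
Half-life 18.9 h → k = ln 2 / 18.9 = 0.03667 h⁻¹ = 0.8802 d⁻¹.
Decay over the reach: 19.88·exp(−kt) = 19.88·0.7350 = 14.61 mg/L.

14.6 mg/L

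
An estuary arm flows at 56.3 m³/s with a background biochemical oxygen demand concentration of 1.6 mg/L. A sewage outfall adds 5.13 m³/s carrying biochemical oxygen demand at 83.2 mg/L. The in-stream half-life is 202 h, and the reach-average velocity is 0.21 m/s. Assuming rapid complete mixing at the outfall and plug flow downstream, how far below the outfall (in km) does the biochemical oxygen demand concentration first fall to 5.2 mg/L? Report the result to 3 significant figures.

Mixed concentration C = ΣQC/ΣQ = (56.30·1.600 + 5.130·83.20) / 61.43 = 516.9/61.43 = 8.414 mg/L.
Half-life 202 h → k = ln 2 / 202 = 0.003431 h⁻¹ = 0.08235 d⁻¹.
Set 8.414·exp(−k·t) = 5.2 → t = ln(8.414/5.2)/k = 504900 s = 140.3 h.
Distance = v·t = 0.21·504900 = 106000 m = 106.0 km.

106 km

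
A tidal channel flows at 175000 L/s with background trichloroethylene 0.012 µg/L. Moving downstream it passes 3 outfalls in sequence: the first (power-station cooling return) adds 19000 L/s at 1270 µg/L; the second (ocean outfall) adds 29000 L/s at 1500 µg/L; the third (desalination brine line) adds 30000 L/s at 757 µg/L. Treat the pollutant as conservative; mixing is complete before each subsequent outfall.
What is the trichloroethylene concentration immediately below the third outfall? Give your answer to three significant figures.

357 µg/L

After outfall 1: Q = 175000 + 19000 = 194000 L/s; C = (175000·0.01200 + 19000·1270)/194000 = 124.4 µg/L.
After outfall 2: Q = 194000 + 29000 = 223000 L/s; C = (194000·124.4 + 29000·1500)/223000 = 303.3 µg/L.
After outfall 3: Q = 223000 + 30000 = 253000 L/s; C = (223000·303.3 + 30000·757.0)/253000 = 357.1 µg/L.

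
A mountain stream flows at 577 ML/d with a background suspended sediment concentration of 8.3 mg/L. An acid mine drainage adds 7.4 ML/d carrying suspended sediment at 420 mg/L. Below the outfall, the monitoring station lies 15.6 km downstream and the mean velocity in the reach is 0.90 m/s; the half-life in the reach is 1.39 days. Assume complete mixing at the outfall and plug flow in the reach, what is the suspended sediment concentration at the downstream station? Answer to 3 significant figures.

12.2 mg/L

Flow-weighted average: C = (577.0·8.300 + 7.400·420.0) / 584.4 = 7897/584.4 = 13.51 mg/L.
Travel time t = 15.6·1000 / 0.90 = 17330 s = 4.815 h.
Half-life 1.39 d → k = ln 2 / 1.39 = 0.4987 d⁻¹.
Decay over the reach: 13.51·exp(−kt) = 13.51·0.9048 = 12.23 mg/L.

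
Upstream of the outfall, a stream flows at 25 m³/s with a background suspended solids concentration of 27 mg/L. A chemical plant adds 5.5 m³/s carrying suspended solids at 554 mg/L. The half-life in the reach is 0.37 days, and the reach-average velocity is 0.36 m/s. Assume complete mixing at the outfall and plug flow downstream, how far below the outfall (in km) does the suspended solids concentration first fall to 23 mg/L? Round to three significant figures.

Mass balance: C = (25.00·27.00 + 5.500·554.0) / 30.50 = 3722/30.50 = 122.0 mg/L.
Half-life 0.37 d → k = ln 2 / 0.37 = 1.873 d⁻¹.
Set 122.0·exp(−k·t) = 23 → t = ln(122.0/23)/k = 76960 s = 21.38 h.
Distance = v·t = 0.36·76960 = 27710 m = 27.71 km.

27.7 km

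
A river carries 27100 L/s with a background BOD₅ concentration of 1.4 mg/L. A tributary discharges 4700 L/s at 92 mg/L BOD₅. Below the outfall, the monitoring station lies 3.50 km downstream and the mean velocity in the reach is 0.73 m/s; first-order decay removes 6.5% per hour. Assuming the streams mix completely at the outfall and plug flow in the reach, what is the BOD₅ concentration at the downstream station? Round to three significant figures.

13.5 mg/L

Mixed concentration C = ΣQC/ΣQ = (27100·1.400 + 4700·92.00) / 31800 = 470300/31800 = 14.79 mg/L.
Travel time t = 3.50·1000 / 0.73 = 4795 s = 1.332 h.
6.5%/h lost → k = −ln(1 − 0.065) = 0.06721 h⁻¹.
Applying C = C₀e^(−kt): 14.79 × 0.9144 = 13.52 mg/L.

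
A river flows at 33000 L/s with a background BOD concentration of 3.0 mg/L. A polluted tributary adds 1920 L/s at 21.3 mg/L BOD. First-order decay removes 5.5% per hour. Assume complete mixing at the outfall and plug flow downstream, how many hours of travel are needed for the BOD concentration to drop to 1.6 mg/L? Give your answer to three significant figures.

16.2 h

Flow-weighted average: C = (33000·3.000 + 1920·21.30) / 34920 = 139900/34920 = 4.006 mg/L.
5.5%/h lost → k = −ln(1 − 0.055) = 0.05657 h⁻¹.
4.006·exp(−k·t) = 1.6 → t = ln(4.006/1.6)/k = 58410 s = 16.22 h.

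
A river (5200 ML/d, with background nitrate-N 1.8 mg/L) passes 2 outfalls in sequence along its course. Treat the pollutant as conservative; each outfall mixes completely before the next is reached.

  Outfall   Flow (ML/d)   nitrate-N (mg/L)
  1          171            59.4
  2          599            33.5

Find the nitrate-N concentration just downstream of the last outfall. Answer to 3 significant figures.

After outfall 1: Q = 5200 + 171.0 = 5371 ML/d; C = (5200·1.800 + 171.0·59.40)/5371 = 3.634 mg/L.
After outfall 2: Q = 5371 + 599.0 = 5970 ML/d; C = (5371·3.634 + 599.0·33.50)/5970 = 6.630 mg/L.

6.63 mg/L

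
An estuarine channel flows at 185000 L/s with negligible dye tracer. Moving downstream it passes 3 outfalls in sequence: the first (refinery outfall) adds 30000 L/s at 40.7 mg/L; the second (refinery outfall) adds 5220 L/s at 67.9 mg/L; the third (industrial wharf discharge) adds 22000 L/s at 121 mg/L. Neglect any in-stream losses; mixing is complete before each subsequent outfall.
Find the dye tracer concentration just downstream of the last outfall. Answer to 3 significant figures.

17.5 mg/L

After outfall 1: Q = 185000 + 30000 = 215000 L/s; C = (185000·0 + 30000·40.70)/215000 = 5.679 mg/L.
After outfall 2: Q = 215000 + 5220 = 220200 L/s; C = (215000·5.679 + 5220·67.90)/220200 = 7.154 mg/L.
After outfall 3: Q = 220200 + 22000 = 242200 L/s; C = (220200·7.154 + 22000·121.0)/242200 = 17.49 mg/L.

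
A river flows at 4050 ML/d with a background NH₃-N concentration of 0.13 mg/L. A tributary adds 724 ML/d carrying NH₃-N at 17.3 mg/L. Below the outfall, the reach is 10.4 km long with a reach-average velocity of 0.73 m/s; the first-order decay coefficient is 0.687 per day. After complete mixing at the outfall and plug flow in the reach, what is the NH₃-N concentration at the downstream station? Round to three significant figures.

2.44 mg/L

Mixed concentration C = ΣQC/ΣQ = (4050·0.1300 + 724.0·17.30) / 4774 = 13050/4774 = 2.734 mg/L.
Travel time t = 10.4·1000 / 0.73 = 14250 s = 3.957 h.
After decay, C = 2.734 × e^(−kt) = 2.734 × 0.8929 = 2.441 mg/L.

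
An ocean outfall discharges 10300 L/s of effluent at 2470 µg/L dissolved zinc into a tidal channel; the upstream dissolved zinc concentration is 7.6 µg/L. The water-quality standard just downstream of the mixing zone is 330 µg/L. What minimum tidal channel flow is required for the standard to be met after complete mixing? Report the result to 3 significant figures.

Set C_mix = 330: (Q·7.600 + 10300·2470) / (Q + 10300) = 330
→ Q = 10300·(2470 − 330)/(330 − 7.600) = 68370 L/s.

68400 L/s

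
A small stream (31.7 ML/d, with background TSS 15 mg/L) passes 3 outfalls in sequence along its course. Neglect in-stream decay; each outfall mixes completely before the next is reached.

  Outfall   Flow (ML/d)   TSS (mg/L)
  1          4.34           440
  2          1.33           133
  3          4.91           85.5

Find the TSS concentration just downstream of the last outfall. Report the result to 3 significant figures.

70.5 mg/L

Outfall 1: combined Q = 36.04 ML/d; C = (31.70·15.00 + 4.340·440.0)/36.04 = 66.18 mg/L.
Outfall 2: combined Q = 37.37 ML/d; C = (36.04·66.18 + 1.330·133.0)/37.37 = 68.56 mg/L.
Outfall 3: combined Q = 42.28 ML/d; C = (37.37·68.56 + 4.910·85.50)/42.28 = 70.52 mg/L.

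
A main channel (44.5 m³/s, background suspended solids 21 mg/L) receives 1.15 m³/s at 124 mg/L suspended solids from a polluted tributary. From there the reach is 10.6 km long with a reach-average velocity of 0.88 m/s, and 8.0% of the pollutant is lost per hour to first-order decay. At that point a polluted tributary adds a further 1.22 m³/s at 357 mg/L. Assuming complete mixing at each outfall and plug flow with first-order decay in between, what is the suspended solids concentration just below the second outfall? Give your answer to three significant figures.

After mixing, C = (44.50·21.00 + 1.150·124.0) / 45.65 = 1077/45.65 = 23.59 mg/L; combined flow 45.65 m³/s.
Travel time t = 10.6·1000 / 0.88 = 12050 s = 3.346 h.
8.0%/h lost → k = −ln(1 − 0.08) = 0.08338 h⁻¹.
Applying C = C₀e^(−kt): 23.59 × 0.7565 = 17.85 mg/L.
Second outfall: C = (45.65·17.85 + 1.220·357.0)/46.87 = 26.68 mg/L.

26.7 mg/L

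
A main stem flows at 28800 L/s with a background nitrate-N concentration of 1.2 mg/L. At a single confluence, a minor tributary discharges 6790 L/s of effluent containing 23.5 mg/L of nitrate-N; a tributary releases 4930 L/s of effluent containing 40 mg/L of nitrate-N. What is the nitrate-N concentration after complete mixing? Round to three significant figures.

9.66 mg/L

After mixing, C = (28800·1.200 + 6790·23.50 + 4930·40.00) / 40520 = 391300/40520 = 9.658 mg/L.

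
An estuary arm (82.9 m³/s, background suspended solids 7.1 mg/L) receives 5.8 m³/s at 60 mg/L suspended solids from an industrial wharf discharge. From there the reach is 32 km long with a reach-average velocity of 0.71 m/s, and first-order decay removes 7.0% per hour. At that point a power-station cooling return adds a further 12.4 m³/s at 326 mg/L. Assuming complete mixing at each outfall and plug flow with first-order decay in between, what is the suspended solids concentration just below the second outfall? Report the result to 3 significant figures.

43.7 mg/L

Flow-weighted average: C = (82.90·7.100 + 5.800·60.00) / 88.70 = 936.6/88.70 = 10.56 mg/L; combined flow 88.70 m³/s.
Travel time t = 32·1000 / 0.71 = 45070 s = 12.52 h.
7.0%/h lost → k = −ln(1 − 0.07) = 0.07257 h⁻¹.
After decay, C = 10.56 × e^(−kt) = 10.56 × 0.4031 = 4.256 mg/L.
Second outfall: C = (88.70·4.256 + 12.40·326.0)/101.1 = 43.72 mg/L.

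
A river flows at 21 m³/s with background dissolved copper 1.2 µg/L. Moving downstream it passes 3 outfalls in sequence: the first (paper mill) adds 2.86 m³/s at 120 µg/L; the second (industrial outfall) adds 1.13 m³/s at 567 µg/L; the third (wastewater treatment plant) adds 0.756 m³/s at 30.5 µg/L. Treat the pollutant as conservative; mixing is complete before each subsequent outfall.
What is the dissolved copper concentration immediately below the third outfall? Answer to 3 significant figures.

40.1 µg/L

Below outfall 1: Q → 23.86 m³/s, C = (21.00·1.200 + 2.860·120.0)/23.86 = 15.44 µg/L.
Below outfall 2: Q → 24.99 m³/s, C = (23.86·15.44 + 1.130·567.0)/24.99 = 40.38 µg/L.
Below outfall 3: Q → 25.75 m³/s, C = (24.99·40.38 + 0.7560·30.50)/25.75 = 40.09 µg/L.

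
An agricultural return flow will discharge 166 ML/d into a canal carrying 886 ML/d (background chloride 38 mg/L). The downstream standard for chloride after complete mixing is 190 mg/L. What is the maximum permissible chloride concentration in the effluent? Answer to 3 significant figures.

1000 mg/L

At the limit, (Qr·Cr + Qe·Cₑ)/(Qr + Qe) = 190:
Cₑ = (1052·190 − 886.0·38.00) / 166.0 = 1001 mg/L.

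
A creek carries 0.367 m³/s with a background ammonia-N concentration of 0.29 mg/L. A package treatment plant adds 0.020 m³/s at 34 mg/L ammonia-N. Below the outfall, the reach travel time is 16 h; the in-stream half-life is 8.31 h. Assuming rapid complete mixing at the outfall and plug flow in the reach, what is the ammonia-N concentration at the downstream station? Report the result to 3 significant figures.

Conservation of mass: C = (0.3670·0.2900 + 0.02000·34.00) / 0.3870 = 0.7864/0.3870 = 2.032 mg/L.
Half-life 8.31 h → k = ln 2 / 8.31 = 0.08341 h⁻¹ = 2.002 d⁻¹.
After decay, C = 2.032 × e^(−kt) = 2.032 × 0.2633 = 0.5350 mg/L.

0.535 mg/L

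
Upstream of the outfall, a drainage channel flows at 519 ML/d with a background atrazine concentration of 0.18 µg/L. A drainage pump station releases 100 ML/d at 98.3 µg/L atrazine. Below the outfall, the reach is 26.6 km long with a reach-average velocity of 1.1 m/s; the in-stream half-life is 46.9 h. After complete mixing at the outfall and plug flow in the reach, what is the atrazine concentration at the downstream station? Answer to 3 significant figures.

Mixed concentration C = ΣQC/ΣQ = (519.0·0.1800 + 100.0·98.30) / 619.0 = 9923/619.0 = 16.03 µg/L.
Travel time t = 26.6·1000 / 1.1 = 24180 s = 6.717 h.
Half-life 46.9 h → k = ln 2 / 46.9 = 0.01478 h⁻¹ = 0.3547 d⁻¹.
First-order decay: C = 16.03·exp(−k·t) = 16.03·0.9055 = 14.52 µg/L.

14.5 µg/L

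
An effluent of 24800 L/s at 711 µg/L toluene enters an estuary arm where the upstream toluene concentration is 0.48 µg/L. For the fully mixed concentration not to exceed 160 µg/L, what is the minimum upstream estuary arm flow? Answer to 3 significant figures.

Set C_mix = 160: (Q·0.4800 + 24800·711.0) / (Q + 24800) = 160
→ Q = 24800·(711.0 − 160)/(160 − 0.4800) = 85660 L/s.

85700 L/s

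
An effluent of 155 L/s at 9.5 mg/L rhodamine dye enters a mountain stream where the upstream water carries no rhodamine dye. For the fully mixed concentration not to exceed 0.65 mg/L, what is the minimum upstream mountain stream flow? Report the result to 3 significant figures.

2110 L/s

Set C_mix = 0.65: (Q·0 + 155.0·9.500) / (Q + 155.0) = 0.65
→ Q = 155.0·(9.500 − 0.65)/(0.65 − 0) = 2110 L/s.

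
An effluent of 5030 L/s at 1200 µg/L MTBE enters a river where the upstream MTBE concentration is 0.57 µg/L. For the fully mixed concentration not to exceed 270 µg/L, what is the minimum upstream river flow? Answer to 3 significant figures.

17400 L/s

Set C_mix = 270: (Q·0.5700 + 5030·1200) / (Q + 5030) = 270
→ Q = 5030·(1200 − 270)/(270 − 0.5700) = 17360 L/s.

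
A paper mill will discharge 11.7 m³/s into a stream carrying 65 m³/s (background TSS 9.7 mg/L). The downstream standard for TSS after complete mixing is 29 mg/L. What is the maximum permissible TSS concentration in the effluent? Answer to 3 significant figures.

At the limit, (Qr·Cr + Qe·Cₑ)/(Qr + Qe) = 29:
Cₑ = (76.70·29 − 65.00·9.700) / 11.70 = 136.2 mg/L.

136 mg/L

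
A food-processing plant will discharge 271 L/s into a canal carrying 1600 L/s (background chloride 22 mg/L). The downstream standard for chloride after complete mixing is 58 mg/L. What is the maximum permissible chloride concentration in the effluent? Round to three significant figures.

271 mg/L

At the limit, (Qr·Cr + Qe·Cₑ)/(Qr + Qe) = 58:
Cₑ = (1871·58 − 1600·22.00) / 271.0 = 270.5 mg/L.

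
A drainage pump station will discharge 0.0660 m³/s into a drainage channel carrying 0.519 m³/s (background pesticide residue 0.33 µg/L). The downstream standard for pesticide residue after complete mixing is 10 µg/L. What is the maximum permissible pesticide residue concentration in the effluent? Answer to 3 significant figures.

86.0 µg/L

At the limit, (Qr·Cr + Qe·Cₑ)/(Qr + Qe) = 10:
Cₑ = (0.5850·10 − 0.5190·0.3300) / 0.06600 = 86.04 µg/L.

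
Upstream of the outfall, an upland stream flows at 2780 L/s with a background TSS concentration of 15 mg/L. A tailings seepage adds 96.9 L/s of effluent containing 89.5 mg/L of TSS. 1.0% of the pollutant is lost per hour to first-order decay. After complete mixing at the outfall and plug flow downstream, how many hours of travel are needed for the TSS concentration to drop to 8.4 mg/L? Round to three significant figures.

73.1 h

Conservation of mass: C = (2780·15.00 + 96.90·89.50) / 2877 = 50370/2877 = 17.51 mg/L.
1.0%/h lost → k = −ln(1 − 0.01) = 0.01005 h⁻¹.
17.51·exp(−k·t) = 8.4 → t = ln(17.51/8.4)/k = 263100 s = 73.08 h.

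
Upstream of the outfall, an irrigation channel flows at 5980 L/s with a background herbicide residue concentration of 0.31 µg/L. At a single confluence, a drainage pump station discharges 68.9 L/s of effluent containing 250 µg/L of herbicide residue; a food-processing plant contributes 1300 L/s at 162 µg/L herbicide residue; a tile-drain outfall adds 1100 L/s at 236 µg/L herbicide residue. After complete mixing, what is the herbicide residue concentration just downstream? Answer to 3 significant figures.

57.9 µg/L

Mass balance: C = (5980·0.3100 + 68.90·250.0 + 1300·162.0 + 1100·236.0) / 8449 = 489300/8449 = 57.91 µg/L.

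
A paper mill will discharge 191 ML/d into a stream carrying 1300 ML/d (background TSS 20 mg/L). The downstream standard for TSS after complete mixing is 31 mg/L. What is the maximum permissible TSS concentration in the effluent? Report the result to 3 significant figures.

106 mg/L

At the limit, (Qr·Cr + Qe·Cₑ)/(Qr + Qe) = 31:
Cₑ = (1491·31 − 1300·20.00) / 191.0 = 105.9 mg/L.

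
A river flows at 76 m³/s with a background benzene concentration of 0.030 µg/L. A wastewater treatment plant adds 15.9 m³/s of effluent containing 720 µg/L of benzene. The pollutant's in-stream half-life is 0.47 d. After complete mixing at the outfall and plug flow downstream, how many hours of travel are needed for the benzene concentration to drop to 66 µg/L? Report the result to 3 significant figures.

10.3 h

After mixing, C = (76.00·0.03000 + 15.90·720.0) / 91.90 = 11450/91.90 = 124.6 µg/L.
Half-life 0.47 d → k = ln 2 / 0.47 = 1.475 d⁻¹.
124.6·exp(−k·t) = 66 → t = ln(124.6/66)/k = 37230 s = 10.34 h.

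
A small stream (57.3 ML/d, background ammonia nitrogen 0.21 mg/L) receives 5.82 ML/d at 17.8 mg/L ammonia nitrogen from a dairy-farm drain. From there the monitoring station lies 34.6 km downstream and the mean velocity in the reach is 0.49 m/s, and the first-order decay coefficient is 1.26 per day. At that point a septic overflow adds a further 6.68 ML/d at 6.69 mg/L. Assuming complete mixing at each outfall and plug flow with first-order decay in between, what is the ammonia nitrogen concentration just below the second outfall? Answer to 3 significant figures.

1.23 mg/L

Mass balance: C = (57.30·0.2100 + 5.820·17.80) / 63.12 = 115.6/63.12 = 1.832 mg/L; combined flow 63.12 ML/d.
Travel time t = 34.6·1000 / 0.49 = 70610 s = 19.61 h.
Decay over the reach: 1.832·exp(−kt) = 1.832·0.3571 = 0.6542 mg/L.
At the second outfall, C = (63.12·0.6542 + 6.680·6.690) / (63.12 + 6.680) = 1.232 mg/L.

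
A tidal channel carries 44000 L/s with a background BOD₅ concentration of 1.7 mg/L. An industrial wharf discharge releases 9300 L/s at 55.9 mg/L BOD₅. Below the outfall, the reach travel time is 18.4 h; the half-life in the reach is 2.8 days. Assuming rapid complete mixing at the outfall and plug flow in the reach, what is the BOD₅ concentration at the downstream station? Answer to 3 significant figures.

9.23 mg/L

Flow-weighted average: C = (44000·1.700 + 9300·55.90) / 53300 = 594700/53300 = 11.16 mg/L.
Half-life 2.8 d → k = ln 2 / 2.8 = 0.2476 d⁻¹.
After decay, C = 11.16 × e^(−kt) = 11.16 × 0.8271 = 9.228 mg/L.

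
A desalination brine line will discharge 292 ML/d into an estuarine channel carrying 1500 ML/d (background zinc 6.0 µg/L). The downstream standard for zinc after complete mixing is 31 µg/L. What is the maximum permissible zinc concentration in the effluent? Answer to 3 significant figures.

At the limit, (Qr·Cr + Qe·Cₑ)/(Qr + Qe) = 31:
Cₑ = (1792·31 − 1500·6.000) / 292.0 = 159.4 µg/L.

159 µg/L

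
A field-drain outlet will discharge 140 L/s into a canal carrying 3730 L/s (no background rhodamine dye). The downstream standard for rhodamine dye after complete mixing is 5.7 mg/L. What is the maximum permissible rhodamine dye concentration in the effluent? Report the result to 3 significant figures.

158 mg/L

At the limit, (Qr·Cr + Qe·Cₑ)/(Qr + Qe) = 5.7:
Cₑ = (3870·5.7 − 3730·0) / 140.0 = 157.6 mg/L.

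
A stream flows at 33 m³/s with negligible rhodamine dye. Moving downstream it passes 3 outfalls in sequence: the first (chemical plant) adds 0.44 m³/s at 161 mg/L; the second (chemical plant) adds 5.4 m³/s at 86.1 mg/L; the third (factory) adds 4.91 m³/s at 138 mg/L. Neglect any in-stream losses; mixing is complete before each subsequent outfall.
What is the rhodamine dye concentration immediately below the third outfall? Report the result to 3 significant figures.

27.7 mg/L

After outfall 1: Q = 33.00 + 0.4400 = 33.44 m³/s; C = (33.00·0 + 0.4400·161.0)/33.44 = 2.118 mg/L.
After outfall 2: Q = 33.44 + 5.400 = 38.84 m³/s; C = (33.44·2.118 + 5.400·86.10)/38.84 = 13.79 mg/L.
After outfall 3: Q = 38.84 + 4.910 = 43.75 m³/s; C = (38.84·13.79 + 4.910·138.0)/43.75 = 27.73 mg/L.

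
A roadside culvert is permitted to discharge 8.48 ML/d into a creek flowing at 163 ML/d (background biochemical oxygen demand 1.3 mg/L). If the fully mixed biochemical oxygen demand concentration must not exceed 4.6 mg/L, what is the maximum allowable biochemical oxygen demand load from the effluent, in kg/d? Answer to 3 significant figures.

577 kg/d

Mass balance at the limit: 163.0·1.300 + 8.480·Cₑ = 171.5·4.6 → Cₑ = 68.03 mg/L.
8.480 ML/d = 0.09815 m³/s. Load = 0.09815 m³/s × 68.03 g/m³ × 86 400 s/d = 576.9 kg/d.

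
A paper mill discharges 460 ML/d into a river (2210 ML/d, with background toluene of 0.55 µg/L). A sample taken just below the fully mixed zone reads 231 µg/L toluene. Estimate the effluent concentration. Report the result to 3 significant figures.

1340 µg/L

Mass balance: 2210·0.5500 + 460.0·Cₑ = 2670·231.0
→ Cₑ = (2670·231.0 − 2210·0.5500) / 460.0 = 1338 µg/L.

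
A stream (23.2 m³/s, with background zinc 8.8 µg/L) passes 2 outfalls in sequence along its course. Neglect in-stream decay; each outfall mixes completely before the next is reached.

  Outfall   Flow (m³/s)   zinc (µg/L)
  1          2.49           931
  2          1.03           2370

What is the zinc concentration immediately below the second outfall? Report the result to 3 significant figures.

After outfall 1: Q = 23.20 + 2.490 = 25.69 m³/s; C = (23.20·8.800 + 2.490·931.0)/25.69 = 98.18 µg/L.
After outfall 2: Q = 25.69 + 1.030 = 26.72 m³/s; C = (25.69·98.18 + 1.030·2370)/26.72 = 185.8 µg/L.

186 µg/L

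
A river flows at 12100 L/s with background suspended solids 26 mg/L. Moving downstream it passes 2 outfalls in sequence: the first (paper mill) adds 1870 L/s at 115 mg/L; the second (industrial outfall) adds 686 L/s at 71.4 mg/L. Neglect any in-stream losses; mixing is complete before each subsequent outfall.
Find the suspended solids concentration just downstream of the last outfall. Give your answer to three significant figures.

After outfall 1: Q = 12100 + 1870 = 13970 L/s; C = (12100·26.00 + 1870·115.0)/13970 = 37.91 mg/L.
After outfall 2: Q = 13970 + 686.0 = 14660 L/s; C = (13970·37.91 + 686.0·71.40)/14660 = 39.48 mg/L.

39.5 mg/L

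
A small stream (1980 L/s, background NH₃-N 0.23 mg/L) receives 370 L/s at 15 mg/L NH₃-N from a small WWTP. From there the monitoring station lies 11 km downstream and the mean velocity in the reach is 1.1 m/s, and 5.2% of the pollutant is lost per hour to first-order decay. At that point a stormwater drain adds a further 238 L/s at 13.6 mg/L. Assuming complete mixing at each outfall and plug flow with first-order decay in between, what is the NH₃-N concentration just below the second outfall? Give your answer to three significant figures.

Flow-weighted average: C = (1980·0.2300 + 370.0·15.00) / 2350 = 6005/2350 = 2.555 mg/L; combined flow 2350 L/s.
Travel time t = 11·1000 / 1.1 = 10000 s = 2.778 h.
5.2%/h lost → k = −ln(1 − 0.052) = 0.05340 h⁻¹.
Applying C = C₀e^(−kt): 2.555 × 0.8621 = 2.203 mg/L.
At the second outfall, C = (2350·2.203 + 238.0·13.60) / (2350 + 238.0) = 3.251 mg/L.

3.25 mg/L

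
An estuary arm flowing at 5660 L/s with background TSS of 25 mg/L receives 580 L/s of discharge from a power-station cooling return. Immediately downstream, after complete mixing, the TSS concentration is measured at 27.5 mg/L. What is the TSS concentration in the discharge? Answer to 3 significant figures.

Mass balance: 5660·25.00 + 580.0·Cₑ = 6240·27.50
→ Cₑ = (6240·27.50 − 5660·25.00) / 580.0 = 51.90 mg/L.

51.9 mg/L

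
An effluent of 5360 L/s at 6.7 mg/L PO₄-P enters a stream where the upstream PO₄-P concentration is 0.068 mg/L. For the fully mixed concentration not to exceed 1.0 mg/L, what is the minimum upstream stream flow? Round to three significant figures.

32800 L/s

Set C_mix = 1.0: (Q·0.06800 + 5360·6.700) / (Q + 5360) = 1.0
→ Q = 5360·(6.700 − 1.0)/(1.0 − 0.06800) = 32780 L/s.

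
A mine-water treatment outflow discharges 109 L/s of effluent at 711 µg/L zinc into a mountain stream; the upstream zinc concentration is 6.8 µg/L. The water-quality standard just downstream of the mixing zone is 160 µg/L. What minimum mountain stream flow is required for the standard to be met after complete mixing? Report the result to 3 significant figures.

392 L/s

Set C_mix = 160: (Q·6.800 + 109.0·711.0) / (Q + 109.0) = 160
→ Q = 109.0·(711.0 − 160)/(160 − 6.800) = 392.0 L/s.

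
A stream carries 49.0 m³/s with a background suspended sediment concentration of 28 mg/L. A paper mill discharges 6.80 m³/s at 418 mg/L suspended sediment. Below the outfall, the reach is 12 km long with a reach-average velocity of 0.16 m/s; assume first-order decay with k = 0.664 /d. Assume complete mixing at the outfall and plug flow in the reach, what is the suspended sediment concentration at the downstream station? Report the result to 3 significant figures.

42.4 mg/L

Mass balance: C = (49.00·28.00 + 6.800·418.0) / 55.80 = 4214/55.80 = 75.53 mg/L.
Travel time t = 12·1000 / 0.16 = 75000 s = 20.83 h.
First-order decay: C = 75.53·exp(−k·t) = 75.53·0.5619 = 42.44 mg/L.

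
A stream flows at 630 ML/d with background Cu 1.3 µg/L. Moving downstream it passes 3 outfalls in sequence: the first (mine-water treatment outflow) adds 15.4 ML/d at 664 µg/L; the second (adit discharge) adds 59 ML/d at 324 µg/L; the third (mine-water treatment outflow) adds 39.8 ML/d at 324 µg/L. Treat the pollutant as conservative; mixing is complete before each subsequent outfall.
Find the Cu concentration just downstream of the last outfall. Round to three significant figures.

Below outfall 1: Q → 645.4 ML/d, C = (630.0·1.300 + 15.40·664.0)/645.4 = 17.11 µg/L.
Below outfall 2: Q → 704.4 ML/d, C = (645.4·17.11 + 59.00·324.0)/704.4 = 42.82 µg/L.
Below outfall 3: Q → 744.2 ML/d, C = (704.4·42.82 + 39.80·324.0)/744.2 = 57.86 µg/L.

57.9 µg/L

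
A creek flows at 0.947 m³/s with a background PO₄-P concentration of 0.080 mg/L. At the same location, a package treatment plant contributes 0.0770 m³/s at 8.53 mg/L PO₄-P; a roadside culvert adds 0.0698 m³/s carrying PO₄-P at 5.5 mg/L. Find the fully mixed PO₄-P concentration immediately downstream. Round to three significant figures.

1.02 mg/L

Flow-weighted average: C = (0.9470·0.08000 + 0.07700·8.530 + 0.06980·5.500) / 1.094 = 1.116/1.094 = 1.021 mg/L.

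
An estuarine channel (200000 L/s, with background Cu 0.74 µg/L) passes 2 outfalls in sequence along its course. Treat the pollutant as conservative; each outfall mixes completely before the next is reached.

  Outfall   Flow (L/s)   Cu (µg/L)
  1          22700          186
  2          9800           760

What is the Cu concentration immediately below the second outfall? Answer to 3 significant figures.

Below outfall 1: Q → 222700 L/s, C = (200000·0.7400 + 22700·186.0)/222700 = 19.62 µg/L.
Below outfall 2: Q → 232500 L/s, C = (222700·19.62 + 9800·760.0)/232500 = 50.83 µg/L.

50.8 µg/L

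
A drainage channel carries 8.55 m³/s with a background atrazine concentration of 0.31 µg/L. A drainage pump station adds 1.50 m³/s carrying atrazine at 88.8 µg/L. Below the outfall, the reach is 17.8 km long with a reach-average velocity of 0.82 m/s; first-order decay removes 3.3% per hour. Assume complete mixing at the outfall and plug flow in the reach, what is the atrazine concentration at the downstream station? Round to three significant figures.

11.0 µg/L

After mixing, C = (8.550·0.3100 + 1.500·88.80) / 10.05 = 135.9/10.05 = 13.52 µg/L.
Travel time t = 17.8·1000 / 0.82 = 21710 s = 6.030 h.
3.3%/h lost → k = −ln(1 − 0.033) = 0.03356 h⁻¹.
Applying C = C₀e^(−kt): 13.52 × 0.8168 = 11.04 µg/L.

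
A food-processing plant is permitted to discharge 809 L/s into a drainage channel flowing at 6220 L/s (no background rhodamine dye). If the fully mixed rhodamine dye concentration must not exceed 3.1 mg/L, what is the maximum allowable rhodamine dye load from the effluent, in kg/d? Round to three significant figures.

Mass balance at the limit: 6220·0 + 809.0·Cₑ = 7029·3.1 → Cₑ = 26.93 mg/L.
809.0 L/s = 0.8090 m³/s. Load = 0.8090 m³/s × 26.93 g/m³ × 86 400 s/d = 1883 kg/d.

1880 kg/d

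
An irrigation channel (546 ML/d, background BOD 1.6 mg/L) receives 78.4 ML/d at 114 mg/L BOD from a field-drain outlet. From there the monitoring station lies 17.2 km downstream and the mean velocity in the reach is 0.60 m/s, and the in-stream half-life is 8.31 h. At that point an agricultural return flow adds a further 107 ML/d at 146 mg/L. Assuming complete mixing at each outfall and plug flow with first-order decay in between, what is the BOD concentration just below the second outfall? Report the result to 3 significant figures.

28.3 mg/L

After mixing, C = (546.0·1.600 + 78.40·114.0) / 624.4 = 9811/624.4 = 15.71 mg/L; combined flow 624.4 ML/d.
Travel time t = 17.2·1000 / 0.60 = 28670 s = 7.963 h.
Half-life 8.31 h → k = ln 2 / 8.31 = 0.08341 h⁻¹ = 2.002 d⁻¹.
First-order decay: C = 15.71·exp(−k·t) = 15.71·0.5147 = 8.087 mg/L.
Second outfall: C = (624.4·8.087 + 107.0·146.0)/731.4 = 28.26 mg/L.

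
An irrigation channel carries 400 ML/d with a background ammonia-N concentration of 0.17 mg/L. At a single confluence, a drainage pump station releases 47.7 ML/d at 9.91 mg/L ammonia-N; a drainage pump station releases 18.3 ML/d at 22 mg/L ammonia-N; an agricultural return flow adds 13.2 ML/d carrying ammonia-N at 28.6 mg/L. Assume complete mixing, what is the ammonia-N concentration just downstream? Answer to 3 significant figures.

Flow-weighted average: C = (400.0·0.1700 + 47.70·9.910 + 18.30·22.00 + 13.20·28.60) / 479.2 = 1321/479.2 = 2.756 mg/L.

2.76 mg/L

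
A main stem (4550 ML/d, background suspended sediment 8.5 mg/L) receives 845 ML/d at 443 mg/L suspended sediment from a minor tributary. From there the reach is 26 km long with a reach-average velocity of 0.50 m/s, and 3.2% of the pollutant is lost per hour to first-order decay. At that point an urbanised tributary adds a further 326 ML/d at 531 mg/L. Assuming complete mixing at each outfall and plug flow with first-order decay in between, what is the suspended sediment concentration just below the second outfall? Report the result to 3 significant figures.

Flow-weighted average: C = (4550·8.500 + 845.0·443.0) / 5395 = 413000/5395 = 76.55 mg/L; combined flow 5395 ML/d.
Travel time t = 26·1000 / 0.50 = 52000 s = 14.44 h.
3.2%/h lost → k = −ln(1 − 0.032) = 0.03252 h⁻¹.
Decay over the reach: 76.55·exp(−kt) = 76.55·0.6251 = 47.86 mg/L.
At the second outfall, C = (5395·47.86 + 326.0·531.0) / (5395 + 326.0) = 75.39 mg/L.

75.4 mg/L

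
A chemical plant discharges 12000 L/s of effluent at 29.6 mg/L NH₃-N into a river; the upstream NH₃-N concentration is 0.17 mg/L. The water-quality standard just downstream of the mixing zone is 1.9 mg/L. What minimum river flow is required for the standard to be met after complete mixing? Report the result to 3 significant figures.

Set C_mix = 1.9: (Q·0.1700 + 12000·29.60) / (Q + 12000) = 1.9
→ Q = 12000·(29.60 − 1.9)/(1.9 − 0.1700) = 192100 L/s.

192000 L/s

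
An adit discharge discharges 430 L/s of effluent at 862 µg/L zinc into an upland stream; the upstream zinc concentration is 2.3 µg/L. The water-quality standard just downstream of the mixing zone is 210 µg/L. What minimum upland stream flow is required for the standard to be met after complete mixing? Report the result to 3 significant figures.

Set C_mix = 210: (Q·2.300 + 430.0·862.0) / (Q + 430.0) = 210
→ Q = 430.0·(862.0 − 210)/(210 − 2.300) = 1350 L/s.

1350 L/s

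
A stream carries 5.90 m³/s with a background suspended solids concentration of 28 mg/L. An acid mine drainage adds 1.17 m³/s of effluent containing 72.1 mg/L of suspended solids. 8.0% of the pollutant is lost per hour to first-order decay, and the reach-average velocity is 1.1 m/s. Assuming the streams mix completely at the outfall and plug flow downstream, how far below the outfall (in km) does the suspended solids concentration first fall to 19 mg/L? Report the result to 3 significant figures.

Conservation of mass: C = (5.900·28.00 + 1.170·72.10) / 7.070 = 249.6/7.070 = 35.30 mg/L.
8.0%/h lost → k = −ln(1 − 0.08) = 0.08338 h⁻¹.
Set 35.30·exp(−k·t) = 19 → t = ln(35.30/19)/k = 26740 s = 7.428 h.
Distance = v·t = 1.1·26740 = 29420 m = 29.42 km.

29.4 km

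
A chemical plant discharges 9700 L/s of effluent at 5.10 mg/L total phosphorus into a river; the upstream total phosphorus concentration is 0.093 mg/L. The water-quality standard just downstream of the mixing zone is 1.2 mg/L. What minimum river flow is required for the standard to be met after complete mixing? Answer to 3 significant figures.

34200 L/s

Set C_mix = 1.2: (Q·0.09300 + 9700·5.100) / (Q + 9700) = 1.2
→ Q = 9700·(5.100 − 1.2)/(1.2 − 0.09300) = 34170 L/s.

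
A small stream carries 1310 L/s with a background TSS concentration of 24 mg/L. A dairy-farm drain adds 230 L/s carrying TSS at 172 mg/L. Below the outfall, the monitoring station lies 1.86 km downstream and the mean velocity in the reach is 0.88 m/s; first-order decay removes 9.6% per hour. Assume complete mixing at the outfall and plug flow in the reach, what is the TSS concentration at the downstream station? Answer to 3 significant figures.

After mixing, C = (1310·24.00 + 230.0·172.0) / 1540 = 71000/1540 = 46.10 mg/L.
Travel time t = 1.86·1000 / 0.88 = 2114 s = 0.5871 h.
9.6%/h lost → k = −ln(1 − 0.096) = 0.1009 h⁻¹.
Applying C = C₀e^(−kt): 46.10 × 0.9425 = 43.45 mg/L.

43.5 mg/L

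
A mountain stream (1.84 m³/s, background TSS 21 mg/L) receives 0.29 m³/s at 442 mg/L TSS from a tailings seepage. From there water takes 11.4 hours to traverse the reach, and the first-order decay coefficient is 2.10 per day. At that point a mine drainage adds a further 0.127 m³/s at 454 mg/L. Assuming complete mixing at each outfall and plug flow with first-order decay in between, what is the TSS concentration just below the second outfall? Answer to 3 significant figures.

Mass balance: C = (1.840·21.00 + 0.2900·442.0) / 2.130 = 166.8/2.130 = 78.32 mg/L; combined flow 2.130 m³/s.
Decay over the reach: 78.32·exp(−kt) = 78.32·0.3688 = 28.88 mg/L.
Second outfall: C = (2.130·28.88 + 0.1270·454.0)/2.257 = 52.81 mg/L.

52.8 mg/L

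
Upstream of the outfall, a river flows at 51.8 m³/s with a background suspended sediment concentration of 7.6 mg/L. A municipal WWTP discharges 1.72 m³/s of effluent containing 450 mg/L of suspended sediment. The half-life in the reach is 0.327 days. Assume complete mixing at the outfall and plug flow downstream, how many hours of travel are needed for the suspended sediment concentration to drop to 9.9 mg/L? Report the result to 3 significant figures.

8.95 h

Mixed concentration C = ΣQC/ΣQ = (51.80·7.600 + 1.720·450.0) / 53.52 = 1168/53.52 = 21.82 mg/L.
Half-life 0.327 d → k = ln 2 / 0.327 = 2.120 d⁻¹.
21.82·exp(−k·t) = 9.9 → t = ln(21.82/9.9)/k = 32210 s = 8.947 h.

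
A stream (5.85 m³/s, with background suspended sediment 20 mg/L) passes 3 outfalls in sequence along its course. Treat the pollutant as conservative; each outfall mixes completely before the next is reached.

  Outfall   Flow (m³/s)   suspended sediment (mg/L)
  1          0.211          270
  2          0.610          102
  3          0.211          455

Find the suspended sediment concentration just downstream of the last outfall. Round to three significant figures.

48.3 mg/L

Below outfall 1: Q → 6.061 m³/s, C = (5.850·20.00 + 0.2110·270.0)/6.061 = 28.70 mg/L.
Below outfall 2: Q → 6.671 m³/s, C = (6.061·28.70 + 0.6100·102.0)/6.671 = 35.41 mg/L.
Below outfall 3: Q → 6.882 m³/s, C = (6.671·35.41 + 0.2110·455.0)/6.882 = 48.27 mg/L.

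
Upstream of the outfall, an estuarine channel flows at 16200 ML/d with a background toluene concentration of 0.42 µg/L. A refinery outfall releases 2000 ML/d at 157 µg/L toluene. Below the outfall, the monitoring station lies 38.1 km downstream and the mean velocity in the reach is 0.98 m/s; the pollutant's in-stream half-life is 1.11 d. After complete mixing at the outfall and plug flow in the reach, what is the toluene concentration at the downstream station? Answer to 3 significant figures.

Conservation of mass: C = (16200·0.4200 + 2000·157.0) / 18200 = 320800/18200 = 17.63 µg/L.
Travel time t = 38.1·1000 / 0.98 = 38880 s = 10.80 h.
Half-life 1.11 d → k = ln 2 / 1.11 = 0.6245 d⁻¹.
Applying C = C₀e^(−kt): 17.63 × 0.7550 = 13.31 µg/L.

13.3 µg/L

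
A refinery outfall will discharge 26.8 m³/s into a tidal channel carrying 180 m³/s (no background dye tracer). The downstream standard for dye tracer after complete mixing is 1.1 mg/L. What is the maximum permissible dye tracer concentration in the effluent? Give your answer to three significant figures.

8.49 mg/L

At the limit, (Qr·Cr + Qe·Cₑ)/(Qr + Qe) = 1.1:
Cₑ = (206.8·1.1 − 180.0·0) / 26.80 = 8.488 mg/L.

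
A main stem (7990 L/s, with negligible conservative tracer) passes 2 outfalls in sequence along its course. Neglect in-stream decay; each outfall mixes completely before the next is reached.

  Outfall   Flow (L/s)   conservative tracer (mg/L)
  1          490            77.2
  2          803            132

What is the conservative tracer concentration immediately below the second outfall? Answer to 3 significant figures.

Below outfall 1: Q → 8480 L/s, C = (7990·0 + 490.0·77.20)/8480 = 4.461 mg/L.
Below outfall 2: Q → 9283 L/s, C = (8480·4.461 + 803.0·132.0)/9283 = 15.49 mg/L.

15.5 mg/L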